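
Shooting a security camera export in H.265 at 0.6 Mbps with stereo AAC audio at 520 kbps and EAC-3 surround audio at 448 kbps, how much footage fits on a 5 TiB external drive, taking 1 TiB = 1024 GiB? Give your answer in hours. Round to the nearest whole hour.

7791 hours

Audio total: 520 + 448 = 968 kbps = 0.968 Mbps.
Total bitrate: 0.6 + 0.968 = 1.568 Mbps.
Capacity: 5 TiB = 43,980,465 Mb.
Recording time: 43,980,465 / 1.568 = 28,048,766 s ≈ 7,791 hours.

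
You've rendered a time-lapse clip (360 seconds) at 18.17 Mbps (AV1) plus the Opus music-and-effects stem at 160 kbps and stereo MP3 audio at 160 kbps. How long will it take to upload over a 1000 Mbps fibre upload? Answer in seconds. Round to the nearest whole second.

Audio total: 160 + 160 = 320 kbps = 0.320 Mbps.
Total bitrate: 18.490 Mbps.
File: 18.490 Mbps × 360 s = 6656.4 Mb.
At 1000 Mbps: 6656.4 / 1000 = 6.7 s ≈ 6.66 seconds.

7 seconds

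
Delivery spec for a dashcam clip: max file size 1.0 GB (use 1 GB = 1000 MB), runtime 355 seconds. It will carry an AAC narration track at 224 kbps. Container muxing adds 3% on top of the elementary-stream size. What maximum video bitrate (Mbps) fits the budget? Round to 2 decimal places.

Budget: 1.0 GB = 8000.0 Mb.
Stream payload after overhead: 8000.0 / 1.03 = 7767.0 Mb.
Total bitrate budget: 7767.0 Mb / 355 s = 21.879 Mbps.
Audio: 224 kbps = 0.224 Mbps.
Video: 21.879 − 0.224 = 21.655 Mbps.

21.65 Mbps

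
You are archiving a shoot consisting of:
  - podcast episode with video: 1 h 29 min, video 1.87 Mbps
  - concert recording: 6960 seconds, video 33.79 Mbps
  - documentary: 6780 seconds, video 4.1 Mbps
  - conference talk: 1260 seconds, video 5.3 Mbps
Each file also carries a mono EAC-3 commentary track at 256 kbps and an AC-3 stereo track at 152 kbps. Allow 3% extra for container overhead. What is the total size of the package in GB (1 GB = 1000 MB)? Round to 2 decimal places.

Audio total: 256 + 152 = 408 kbps = 0.408 Mbps.
podcast episode with video: 2.278 Mbps × 5340 s × 1.03 = 12529.5 Mb
concert recording: 34.198 Mbps × 6960 s × 1.03 = 245158.6 Mb
documentary: 4.508 Mbps × 6780 s × 1.03 = 31481.2 Mb
conference talk: 5.708 Mbps × 1260 s × 1.03 = 7407.8 Mb
Total: 296577.1 Mb = 37072.1 MB.
= 37.07 GB.

37.07 GB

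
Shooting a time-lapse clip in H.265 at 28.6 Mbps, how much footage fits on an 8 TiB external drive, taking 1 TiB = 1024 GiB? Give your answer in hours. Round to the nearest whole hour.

Capacity: 8 TiB = 70,368,744 Mb.
Recording time: 70,368,744 / 28.600 = 2,460,446 s ≈ 683 hours.

683 hours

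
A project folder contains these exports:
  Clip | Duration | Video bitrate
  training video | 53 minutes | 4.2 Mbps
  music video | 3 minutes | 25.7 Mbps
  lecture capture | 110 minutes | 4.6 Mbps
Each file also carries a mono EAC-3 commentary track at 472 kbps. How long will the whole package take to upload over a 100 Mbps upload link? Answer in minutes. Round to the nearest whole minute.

Audio: 472 kbps = 0.472 Mbps.
training video: 4.672 Mbps × 3180 s = 14857.0 Mb
music video: 26.172 Mbps × 180 s = 4711.0 Mb
lecture capture: 5.072 Mbps × 6600 s = 33475.2 Mb
Total: 53043.1 Mb = 6630.4 MB.
At 100 Mbps: 53043.1 / 100 = 530 s ≈ 8.84 minutes.

9 minutes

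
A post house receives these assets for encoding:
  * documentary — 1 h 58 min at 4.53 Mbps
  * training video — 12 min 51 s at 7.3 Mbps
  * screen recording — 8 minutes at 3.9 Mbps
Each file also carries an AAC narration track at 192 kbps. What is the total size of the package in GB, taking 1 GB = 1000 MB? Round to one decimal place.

5.1 GB

Audio: 192 kbps = 0.192 Mbps.
documentary: 4.722 Mbps × 7080 s = 33431.8 Mb
training video: 7.492 Mbps × 771 s = 5776.3 Mb
screen recording: 4.092 Mbps × 480 s = 1964.2 Mb
Total: 41172.3 Mb = 5146.5 MB.
= 5.147 GB.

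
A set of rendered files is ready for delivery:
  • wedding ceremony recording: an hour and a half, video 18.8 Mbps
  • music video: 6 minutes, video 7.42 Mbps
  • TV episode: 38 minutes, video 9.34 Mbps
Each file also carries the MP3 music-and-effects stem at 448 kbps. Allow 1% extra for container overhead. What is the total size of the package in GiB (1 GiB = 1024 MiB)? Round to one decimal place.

15.2 GiB

Audio: 448 kbps = 0.448 Mbps.
wedding ceremony recording: 19.248 Mbps × 5400 s × 1.01 = 104978.6 Mb
music video: 7.868 Mbps × 360 s × 1.01 = 2860.8 Mb
TV episode: 9.788 Mbps × 2280 s × 1.01 = 22539.8 Mb
Total: 130379.2 Mb = 16297.4 MB.
= 15.18 GiB.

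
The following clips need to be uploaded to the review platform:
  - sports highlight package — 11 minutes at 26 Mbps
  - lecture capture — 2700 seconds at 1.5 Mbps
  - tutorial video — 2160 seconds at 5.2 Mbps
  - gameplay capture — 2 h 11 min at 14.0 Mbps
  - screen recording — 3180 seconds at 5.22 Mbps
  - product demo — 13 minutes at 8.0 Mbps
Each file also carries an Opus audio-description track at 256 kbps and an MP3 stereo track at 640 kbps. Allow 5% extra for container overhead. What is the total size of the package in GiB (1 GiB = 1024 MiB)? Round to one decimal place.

22.1 GiB

Audio total: 256 + 640 = 896 kbps = 0.896 Mbps.
sports highlight package: 26.896 Mbps × 660 s × 1.05 = 18638.9 Mb
lecture capture: 2.396 Mbps × 2700 s × 1.05 = 6792.7 Mb
tutorial video: 6.096 Mbps × 2160 s × 1.05 = 13825.7 Mb
gameplay capture: 14.896 Mbps × 7860 s × 1.05 = 122936.7 Mb
screen recording: 6.116 Mbps × 3180 s × 1.05 = 20421.3 Mb
product demo: 8.896 Mbps × 780 s × 1.05 = 7285.8 Mb
Total: 189901.2 Mb = 23737.6 MB.
= 22.11 GiB.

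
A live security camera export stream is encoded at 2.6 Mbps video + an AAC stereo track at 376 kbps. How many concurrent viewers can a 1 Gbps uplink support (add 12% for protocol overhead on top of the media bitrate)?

Audio: 376 kbps = 0.376 Mbps.
Per-viewer media rate: 2.976 Mbps.
On the wire with 12% overhead: 3.333 Mbps.
1 Gbps = 1,000 Mbps; 1,000 / 3.333 = 300.02 → 300 viewers.

300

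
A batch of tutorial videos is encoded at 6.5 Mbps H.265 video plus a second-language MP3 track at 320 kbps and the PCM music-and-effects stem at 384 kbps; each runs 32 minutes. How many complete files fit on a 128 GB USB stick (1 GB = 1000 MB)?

74

32 min = 1920 s
Audio total: 320 + 384 = 704 kbps = 0.704 Mbps.
Total bitrate: 7.204 Mbps.
Per item: 7.204 Mbps × 1920 s = 13,832 Mb = 1,729 MB.
Capacity: 128 GB = 1,024,000 Mb; 74.03 items → 74 complete.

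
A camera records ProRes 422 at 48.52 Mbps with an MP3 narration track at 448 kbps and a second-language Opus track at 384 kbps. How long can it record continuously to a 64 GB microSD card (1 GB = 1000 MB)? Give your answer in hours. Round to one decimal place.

Audio total: 448 + 384 = 832 kbps = 0.832 Mbps.
Total bitrate: 48.52 + 0.832 = 49.352 Mbps.
Capacity: 64 GB = 512,000 Mb.
Recording time: 512,000 / 49.352 = 10,374 s ≈ 2.88 hours.

2.9 hours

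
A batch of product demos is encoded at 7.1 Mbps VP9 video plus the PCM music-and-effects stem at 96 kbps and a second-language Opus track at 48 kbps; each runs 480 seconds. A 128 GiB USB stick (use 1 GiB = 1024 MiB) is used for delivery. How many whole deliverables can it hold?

316

Audio total: 96 + 48 = 144 kbps = 0.144 Mbps.
Total bitrate: 7.244 Mbps.
Per item: 7.244 Mbps × 480 s = 3,477 Mb = 434.6 MB.
Capacity: 128 GiB = 1,099,512 Mb; 316.21 items → 316 complete.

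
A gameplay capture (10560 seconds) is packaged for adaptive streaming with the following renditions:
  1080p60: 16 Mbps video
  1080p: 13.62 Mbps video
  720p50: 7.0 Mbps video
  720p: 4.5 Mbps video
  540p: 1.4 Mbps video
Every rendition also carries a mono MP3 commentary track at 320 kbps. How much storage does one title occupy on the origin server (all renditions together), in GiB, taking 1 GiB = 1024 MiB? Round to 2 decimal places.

54.24 GiB

Audio: 320 kbps = 0.320 Mbps.
Sum of rendition bitrates: (16+0.320) + (13.62+0.320) + (7.0+0.320) + (4.5+0.320) + (1.4+0.320) = 44.120 Mbps.
× 10560 s = 465,907 Mb = 58,238 MB = 54.24 GiB.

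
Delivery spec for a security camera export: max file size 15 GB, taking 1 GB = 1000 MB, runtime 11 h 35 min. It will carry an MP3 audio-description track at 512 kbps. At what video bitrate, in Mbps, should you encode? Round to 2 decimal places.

Budget: 15 GB = 120000.0 Mb.
11 h 35 min = 695 min = 41700 s
Total bitrate budget: 120000.0 Mb / 41700 s = 2.878 Mbps.
Audio: 512 kbps = 0.512 Mbps.
Video: 2.878 − 0.512 = 2.366 Mbps.

2.37 Mbps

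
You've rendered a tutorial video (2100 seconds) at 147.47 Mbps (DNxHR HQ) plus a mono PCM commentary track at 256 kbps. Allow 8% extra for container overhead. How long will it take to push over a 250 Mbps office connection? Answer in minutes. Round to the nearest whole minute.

Audio: 256 kbps = 0.256 Mbps.
Total bitrate: 147.726 Mbps.
File: 147.726 Mbps × 2100 s = 310224.6 Mb.
With 8% container overhead: ×1.08. → 335042.6 Mb.
At 250 Mbps: 335042.6 / 250 = 1340.2 s ≈ 22.3 minutes.

22 minutes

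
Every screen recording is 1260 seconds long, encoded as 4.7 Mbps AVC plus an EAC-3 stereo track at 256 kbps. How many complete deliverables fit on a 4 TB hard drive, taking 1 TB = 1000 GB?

5124

Audio: 256 kbps = 0.256 Mbps.
Total bitrate: 4.956 Mbps.
Per item: 4.956 Mbps × 1260 s = 6,245 Mb = 780.6 MB.
Capacity: 4 TB = 32,000,000 Mb; 5124.46 items → 5124 complete.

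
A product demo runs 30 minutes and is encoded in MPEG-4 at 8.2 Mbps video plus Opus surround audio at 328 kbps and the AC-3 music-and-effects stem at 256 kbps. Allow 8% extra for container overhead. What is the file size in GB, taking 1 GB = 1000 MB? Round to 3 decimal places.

30 min = 1800 s
Audio total: 328 + 256 = 584 kbps = 0.584 Mbps.
Total bitrate: 8.2 + 0.584 = 8.784 Mbps.
Stream data: 8.784 Mbps × 1800 s = 15811.2 Mb.
With 8% container overhead: ×1.08.
17,076 Mb ÷ 8 = 2,135 MB → 2.135 GB.

2.135 GB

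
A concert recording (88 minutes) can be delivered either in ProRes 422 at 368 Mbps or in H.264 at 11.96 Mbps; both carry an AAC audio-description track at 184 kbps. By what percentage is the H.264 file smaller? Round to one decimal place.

96.7%

88 min = 5280 s
Audio: 184 kbps = 0.184 Mbps.
ProRes 422: 368.184 Mbps × 5280 s = 1944011.5 Mb = 243.001 GB.
H.264: 12.144 Mbps × 5280 s = 64120.3 Mb = 8.015 GB.
Reduction: (1 − 8.015/243.001) × 100 = 96.70%.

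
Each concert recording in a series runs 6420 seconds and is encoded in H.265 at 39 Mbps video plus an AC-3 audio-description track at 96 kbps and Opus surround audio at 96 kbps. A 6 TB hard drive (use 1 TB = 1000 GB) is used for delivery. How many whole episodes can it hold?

Audio total: 96 + 96 = 192 kbps = 0.192 Mbps.
Total bitrate: 39.192 Mbps.
Per item: 39.192 Mbps × 6420 s = 251,613 Mb = 31,452 MB.
Capacity: 6 TB = 48,000,000 Mb; 190.77 items → 190 complete.

190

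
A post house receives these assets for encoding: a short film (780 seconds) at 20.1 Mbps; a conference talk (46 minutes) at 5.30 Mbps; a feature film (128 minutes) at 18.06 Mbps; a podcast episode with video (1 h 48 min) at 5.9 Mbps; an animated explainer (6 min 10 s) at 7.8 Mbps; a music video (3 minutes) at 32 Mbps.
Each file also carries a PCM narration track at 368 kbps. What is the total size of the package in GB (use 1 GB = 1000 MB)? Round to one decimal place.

Audio: 368 kbps = 0.368 Mbps.
short film: 20.468 Mbps × 780 s = 15965.0 Mb
conference talk: 5.668 Mbps × 2760 s = 15643.7 Mb
feature film: 18.428 Mbps × 7680 s = 141527.0 Mb
podcast episode with video: 6.268 Mbps × 6480 s = 40616.6 Mb
animated explainer: 8.168 Mbps × 370 s = 3022.2 Mb
music video: 32.368 Mbps × 180 s = 5826.2 Mb
Total: 222600.8 Mb = 27825.1 MB.
= 27.83 GB.

27.8 GB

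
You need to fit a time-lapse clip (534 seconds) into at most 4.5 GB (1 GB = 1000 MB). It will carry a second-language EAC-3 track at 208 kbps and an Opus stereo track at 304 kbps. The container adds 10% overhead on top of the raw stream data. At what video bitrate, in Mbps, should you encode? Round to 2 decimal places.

Budget: 4.5 GB = 36000.0 Mb.
Stream payload after overhead: 36000.0 / 1.10 = 32727.3 Mb.
Total bitrate budget: 32727.3 Mb / 534 s = 61.287 Mbps.
Audio total: 208 + 304 = 512 kbps = 0.512 Mbps.
Video: 61.287 − 0.512 = 60.775 Mbps.

60.78 Mbps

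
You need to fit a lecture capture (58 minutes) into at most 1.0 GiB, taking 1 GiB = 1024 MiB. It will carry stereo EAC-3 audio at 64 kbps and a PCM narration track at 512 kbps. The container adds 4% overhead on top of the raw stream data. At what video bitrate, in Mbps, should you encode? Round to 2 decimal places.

Budget: 1.0 GiB = 8589.9 Mb.
Stream payload after overhead: 8589.9 / 1.04 = 8259.6 Mb.
58 min = 3480 s
Total bitrate budget: 8259.6 Mb / 3480 s = 2.373 Mbps.
Audio total: 64 + 512 = 576 kbps = 0.576 Mbps.
Video: 2.373 − 0.576 = 1.797 Mbps.

1.80 Mbps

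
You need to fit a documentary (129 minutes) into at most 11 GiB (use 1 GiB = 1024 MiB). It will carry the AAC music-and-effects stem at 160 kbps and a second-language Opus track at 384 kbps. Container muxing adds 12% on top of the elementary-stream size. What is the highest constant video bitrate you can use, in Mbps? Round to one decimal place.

Budget: 11 GiB = 94489.3 Mb.
Stream payload after overhead: 94489.3 / 1.12 = 84365.4 Mb.
129 min = 7740 s
Total bitrate budget: 84365.4 Mb / 7740 s = 10.900 Mbps.
Audio total: 160 + 384 = 544 kbps = 0.544 Mbps.
Video: 10.900 − 0.544 = 10.356 Mbps.

10.4 Mbps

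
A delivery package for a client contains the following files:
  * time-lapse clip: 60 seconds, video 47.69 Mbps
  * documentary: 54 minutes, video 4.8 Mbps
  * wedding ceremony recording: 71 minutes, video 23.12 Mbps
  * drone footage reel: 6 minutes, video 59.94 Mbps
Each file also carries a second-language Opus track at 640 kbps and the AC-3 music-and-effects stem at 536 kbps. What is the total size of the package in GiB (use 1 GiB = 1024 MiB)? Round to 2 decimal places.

17.21 GiB

Audio total: 640 + 536 = 1176 kbps = 1.176 Mbps.
time-lapse clip: 48.866 Mbps × 60 s = 2932.0 Mb
documentary: 5.976 Mbps × 3240 s = 19362.2 Mb
wedding ceremony recording: 24.296 Mbps × 4260 s = 103501.0 Mb
drone footage reel: 61.116 Mbps × 360 s = 22001.8 Mb
Total: 147796.9 Mb = 18474.6 MB.
= 17.21 GiB.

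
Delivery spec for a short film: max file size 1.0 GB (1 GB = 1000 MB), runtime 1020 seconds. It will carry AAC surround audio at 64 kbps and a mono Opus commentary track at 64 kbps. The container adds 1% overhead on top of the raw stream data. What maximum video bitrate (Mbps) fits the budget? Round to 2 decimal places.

Budget: 1.0 GB = 8000.0 Mb.
Stream payload after overhead: 8000.0 / 1.01 = 7920.8 Mb.
Total bitrate budget: 7920.8 Mb / 1020 s = 7.765 Mbps.
Audio total: 64 + 64 = 128 kbps = 0.128 Mbps.
Video: 7.765 − 0.128 = 7.637 Mbps.

7.64 Mbps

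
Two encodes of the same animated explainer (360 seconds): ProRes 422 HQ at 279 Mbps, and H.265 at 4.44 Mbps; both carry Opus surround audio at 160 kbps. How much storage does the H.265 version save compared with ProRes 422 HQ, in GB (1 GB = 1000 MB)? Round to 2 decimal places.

Audio: 160 kbps = 0.160 Mbps.
ProRes 422 HQ: 279.160 Mbps × 360 s = 100497.6 Mb = 12.562 GB.
H.265: 4.600 Mbps × 360 s = 1656.0 Mb = 0.207 GB.
Saving: 12.562 − 0.207 = 12.355 GB.

12.36 GB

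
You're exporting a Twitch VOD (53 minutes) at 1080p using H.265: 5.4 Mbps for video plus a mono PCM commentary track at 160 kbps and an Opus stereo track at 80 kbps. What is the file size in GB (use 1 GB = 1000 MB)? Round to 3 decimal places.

2.242 GB

53 min = 3180 s
Audio total: 160 + 80 = 240 kbps = 0.240 Mbps.
Total bitrate: 5.4 + 0.240 = 5.640 Mbps.
Stream data: 5.640 Mbps × 3180 s = 17935.2 Mb.
17,935 Mb ÷ 8 = 2,242 MB → 2.242 GB.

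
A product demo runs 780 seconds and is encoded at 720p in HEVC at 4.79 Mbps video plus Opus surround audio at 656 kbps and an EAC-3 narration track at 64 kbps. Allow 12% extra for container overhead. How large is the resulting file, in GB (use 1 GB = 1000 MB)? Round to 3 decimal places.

0.602 GB

Audio total: 656 + 64 = 720 kbps = 0.720 Mbps.
Total bitrate: 4.79 + 0.720 = 5.510 Mbps.
Stream data: 5.510 Mbps × 780 s = 4297.8 Mb.
With 12% container overhead: ×1.12.
4,814 Mb ÷ 8 = 601.7 MB → 0.6017 GB.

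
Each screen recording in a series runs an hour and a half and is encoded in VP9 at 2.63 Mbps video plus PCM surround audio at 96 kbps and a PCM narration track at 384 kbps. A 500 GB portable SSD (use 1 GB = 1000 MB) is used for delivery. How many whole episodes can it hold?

1.5 h = 5400 s
Audio total: 96 + 384 = 480 kbps = 0.480 Mbps.
Total bitrate: 3.110 Mbps.
Per item: 3.110 Mbps × 5400 s = 16,794 Mb = 2,099 MB.
Capacity: 500 GB = 4,000,000 Mb; 238.18 items → 238 complete.

238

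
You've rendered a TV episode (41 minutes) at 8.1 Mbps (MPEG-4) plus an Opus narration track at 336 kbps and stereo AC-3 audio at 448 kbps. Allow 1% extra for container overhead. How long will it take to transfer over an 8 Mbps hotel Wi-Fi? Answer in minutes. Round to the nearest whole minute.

41 min = 2460 s
Audio total: 336 + 448 = 784 kbps = 0.784 Mbps.
Total bitrate: 8.884 Mbps.
File: 8.884 Mbps × 2460 s = 21854.6 Mb.
With 1% container overhead: ×1.01. → 22073.2 Mb.
At 8 Mbps: 22073.2 / 8 = 2759.1 s ≈ 46 minutes.

46 minutes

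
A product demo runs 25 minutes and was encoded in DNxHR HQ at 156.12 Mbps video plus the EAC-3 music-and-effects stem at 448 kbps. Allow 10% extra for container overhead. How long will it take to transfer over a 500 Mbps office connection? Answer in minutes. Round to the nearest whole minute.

9 minutes

25 min = 1500 s
Audio: 448 kbps = 0.448 Mbps.
Total bitrate: 156.568 Mbps.
File: 156.568 Mbps × 1500 s = 234852.0 Mb.
With 10% container overhead: ×1.10. → 258337.2 Mb.
At 500 Mbps: 258337.2 / 500 = 516.7 s ≈ 8.61 minutes.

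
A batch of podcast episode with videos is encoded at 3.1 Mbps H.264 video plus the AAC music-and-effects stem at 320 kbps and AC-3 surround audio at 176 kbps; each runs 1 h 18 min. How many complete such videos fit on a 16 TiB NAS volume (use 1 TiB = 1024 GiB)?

1 h 18 min = 78 min = 4680 s
Audio total: 320 + 176 = 496 kbps = 0.496 Mbps.
Total bitrate: 3.596 Mbps.
Per item: 3.596 Mbps × 4680 s = 16,829 Mb = 2,104 MB.
Capacity: 16 TiB = 140,737,488 Mb; 8362.66 items → 8362 complete.

8362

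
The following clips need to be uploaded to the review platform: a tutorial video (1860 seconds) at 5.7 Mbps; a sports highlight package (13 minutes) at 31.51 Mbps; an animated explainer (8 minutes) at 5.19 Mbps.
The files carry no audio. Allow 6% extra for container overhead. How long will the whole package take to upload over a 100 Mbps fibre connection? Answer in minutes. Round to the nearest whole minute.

7 minutes

tutorial video: 5.700 Mbps × 1860 s × 1.06 = 11238.1 Mb
sports highlight package: 31.510 Mbps × 780 s × 1.06 = 26052.5 Mb
animated explainer: 5.190 Mbps × 480 s × 1.06 = 2640.7 Mb
Total: 39931.3 Mb = 4991.4 MB.
At 100 Mbps: 39931.3 / 100 = 399 s ≈ 6.66 minutes.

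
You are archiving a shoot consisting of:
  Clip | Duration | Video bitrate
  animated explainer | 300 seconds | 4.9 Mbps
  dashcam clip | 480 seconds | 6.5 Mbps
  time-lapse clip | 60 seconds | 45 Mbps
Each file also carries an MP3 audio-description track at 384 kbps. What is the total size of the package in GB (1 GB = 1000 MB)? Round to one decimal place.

Audio: 384 kbps = 0.384 Mbps.
animated explainer: 5.284 Mbps × 300 s = 1585.2 Mb
dashcam clip: 6.884 Mbps × 480 s = 3304.3 Mb
time-lapse clip: 45.384 Mbps × 60 s = 2723.0 Mb
Total: 7612.6 Mb = 951.6 MB.
= 0.9516 GB.

1.0 GB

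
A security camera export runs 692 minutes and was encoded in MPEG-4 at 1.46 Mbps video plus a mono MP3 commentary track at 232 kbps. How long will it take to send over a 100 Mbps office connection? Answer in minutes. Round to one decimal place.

692 min = 41520 s
Audio: 232 kbps = 0.232 Mbps.
Total bitrate: 1.692 Mbps.
File: 1.692 Mbps × 41520 s = 70251.8 Mb.
At 100 Mbps: 70251.8 / 100 = 702.5 s ≈ 11.7 minutes.

11.7 minutes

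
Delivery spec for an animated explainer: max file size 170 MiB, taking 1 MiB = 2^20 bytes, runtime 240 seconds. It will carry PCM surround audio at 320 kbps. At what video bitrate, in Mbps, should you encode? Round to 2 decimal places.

Budget: 170 MiB = 1426.1 Mb.
Total bitrate budget: 1426.1 Mb / 240 s = 5.942 Mbps.
Audio: 320 kbps = 0.320 Mbps.
Video: 5.942 − 0.320 = 5.622 Mbps.

5.62 Mbps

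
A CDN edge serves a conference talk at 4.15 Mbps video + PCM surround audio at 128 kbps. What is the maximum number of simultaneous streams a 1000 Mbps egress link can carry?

Audio: 128 kbps = 0.128 Mbps.
Per-viewer media rate: 4.278 Mbps.
1000 Mbps = 1,000 Mbps; 1,000 / 4.278 = 233.75 → 233 viewers.

233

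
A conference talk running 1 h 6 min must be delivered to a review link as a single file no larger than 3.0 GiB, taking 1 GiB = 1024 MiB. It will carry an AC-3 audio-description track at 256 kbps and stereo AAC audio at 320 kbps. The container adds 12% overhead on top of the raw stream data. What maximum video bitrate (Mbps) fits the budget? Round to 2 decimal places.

Budget: 3.0 GiB = 25769.8 Mb.
Stream payload after overhead: 25769.8 / 1.12 = 23008.8 Mb.
1 h 6 min = 66 min = 3960 s
Total bitrate budget: 23008.8 Mb / 3960 s = 5.810 Mbps.
Audio total: 256 + 320 = 576 kbps = 0.576 Mbps.
Video: 5.810 − 0.576 = 5.234 Mbps.

5.23 Mbps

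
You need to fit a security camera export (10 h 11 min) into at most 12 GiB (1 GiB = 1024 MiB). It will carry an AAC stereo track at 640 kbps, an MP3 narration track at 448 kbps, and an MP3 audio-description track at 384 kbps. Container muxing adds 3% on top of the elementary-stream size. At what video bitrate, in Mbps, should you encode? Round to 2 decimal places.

1.26 Mbps

Budget: 12 GiB = 103079.2 Mb.
Stream payload after overhead: 103079.2 / 1.03 = 100076.9 Mb.
10 h 11 min = 611 min = 36660 s
Total bitrate budget: 100076.9 Mb / 36660 s = 2.730 Mbps.
Audio total: 640 + 448 + 384 = 1472 kbps = 1.472 Mbps.
Video: 2.730 − 1.472 = 1.258 Mbps.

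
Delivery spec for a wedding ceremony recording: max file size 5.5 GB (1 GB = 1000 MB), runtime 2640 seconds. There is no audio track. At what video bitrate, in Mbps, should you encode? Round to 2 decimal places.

16.67 Mbps

Budget: 5.5 GB = 44000.0 Mb.
Total bitrate budget: 44000.0 Mb / 2640 s = 16.667 Mbps.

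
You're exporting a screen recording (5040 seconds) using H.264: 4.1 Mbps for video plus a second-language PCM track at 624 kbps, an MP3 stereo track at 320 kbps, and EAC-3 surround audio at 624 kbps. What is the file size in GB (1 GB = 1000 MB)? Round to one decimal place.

3.6 GB

Audio total: 624 + 320 + 624 = 1568 kbps = 1.568 Mbps.
Total bitrate: 4.1 + 1.568 = 5.668 Mbps.
Stream data: 5.668 Mbps × 5040 s = 28566.7 Mb.
28,567 Mb ÷ 8 = 3,571 MB → 3.571 GB.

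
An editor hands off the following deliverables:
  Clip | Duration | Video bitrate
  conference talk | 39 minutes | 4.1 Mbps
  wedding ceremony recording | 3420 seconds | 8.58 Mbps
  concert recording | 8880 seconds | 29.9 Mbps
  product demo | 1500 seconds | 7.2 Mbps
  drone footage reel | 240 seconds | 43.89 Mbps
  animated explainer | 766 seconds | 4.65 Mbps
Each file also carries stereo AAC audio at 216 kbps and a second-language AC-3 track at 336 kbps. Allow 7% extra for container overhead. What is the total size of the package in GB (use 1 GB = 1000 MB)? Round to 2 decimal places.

45.32 GB

Audio total: 216 + 336 = 552 kbps = 0.552 Mbps.
conference talk: 4.652 Mbps × 2340 s × 1.07 = 11647.7 Mb
wedding ceremony recording: 9.132 Mbps × 3420 s × 1.07 = 33417.6 Mb
concert recording: 30.452 Mbps × 8880 s × 1.07 = 289342.7 Mb
product demo: 7.752 Mbps × 1500 s × 1.07 = 12442.0 Mb
drone footage reel: 44.442 Mbps × 240 s × 1.07 = 11412.7 Mb
animated explainer: 5.202 Mbps × 766 s × 1.07 = 4263.7 Mb
Total: 362526.4 Mb = 45315.8 MB.
= 45.32 GB.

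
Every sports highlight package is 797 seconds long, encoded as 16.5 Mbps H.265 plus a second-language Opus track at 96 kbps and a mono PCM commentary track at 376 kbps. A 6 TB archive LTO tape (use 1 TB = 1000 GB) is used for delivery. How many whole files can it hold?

Audio total: 96 + 376 = 472 kbps = 0.472 Mbps.
Total bitrate: 16.972 Mbps.
Per item: 16.972 Mbps × 797 s = 13,527 Mb = 1,691 MB.
Capacity: 6 TB = 48,000,000 Mb; 3548.54 items → 3548 complete.

3548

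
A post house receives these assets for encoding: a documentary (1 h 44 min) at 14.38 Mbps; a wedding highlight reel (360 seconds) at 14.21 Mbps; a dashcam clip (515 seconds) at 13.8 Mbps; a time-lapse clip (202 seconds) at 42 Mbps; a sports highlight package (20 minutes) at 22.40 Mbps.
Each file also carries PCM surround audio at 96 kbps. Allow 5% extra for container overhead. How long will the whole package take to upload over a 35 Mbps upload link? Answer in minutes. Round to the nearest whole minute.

69 minutes

Audio: 96 kbps = 0.096 Mbps.
documentary: 14.476 Mbps × 6240 s × 1.05 = 94846.8 Mb
wedding highlight reel: 14.306 Mbps × 360 s × 1.05 = 5407.7 Mb
dashcam clip: 13.896 Mbps × 515 s × 1.05 = 7514.3 Mb
time-lapse clip: 42.096 Mbps × 202 s × 1.05 = 8928.6 Mb
sports highlight package: 22.496 Mbps × 1200 s × 1.05 = 28345.0 Mb
Total: 145042.2 Mb = 18130.3 MB.
At 35 Mbps: 145042.2 / 35 = 4144 s ≈ 69.1 minutes.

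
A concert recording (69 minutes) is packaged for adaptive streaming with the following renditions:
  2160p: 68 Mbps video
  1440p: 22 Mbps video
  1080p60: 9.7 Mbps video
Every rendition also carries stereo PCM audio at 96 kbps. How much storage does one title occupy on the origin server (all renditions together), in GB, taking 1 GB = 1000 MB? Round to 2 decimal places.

69 min = 4140 s
Audio: 96 kbps = 0.096 Mbps.
Sum of rendition bitrates: (68+0.096) + (22+0.096) + (9.7+0.096) = 99.988 Mbps.
× 4140 s = 413,950 Mb = 51,744 MB = 51.74 GB.

51.74 GB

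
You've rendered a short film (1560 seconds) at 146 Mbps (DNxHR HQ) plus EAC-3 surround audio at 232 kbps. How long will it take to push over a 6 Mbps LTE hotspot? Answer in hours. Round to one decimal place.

Audio: 232 kbps = 0.232 Mbps.
Total bitrate: 146.232 Mbps.
File: 146.232 Mbps × 1560 s = 228121.9 Mb.
At 6 Mbps: 228121.9 / 6 = 38020.3 s ≈ 10.6 hours.

10.6 hours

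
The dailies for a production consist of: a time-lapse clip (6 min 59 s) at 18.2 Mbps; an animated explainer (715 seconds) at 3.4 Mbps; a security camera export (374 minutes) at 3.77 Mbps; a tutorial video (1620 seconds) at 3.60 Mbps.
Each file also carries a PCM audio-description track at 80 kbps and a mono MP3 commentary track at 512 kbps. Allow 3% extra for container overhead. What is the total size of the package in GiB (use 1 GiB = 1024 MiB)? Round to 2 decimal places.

13.84 GiB

Audio total: 80 + 512 = 592 kbps = 0.592 Mbps.
time-lapse clip: 18.792 Mbps × 419 s × 1.03 = 8110.1 Mb
animated explainer: 3.992 Mbps × 715 s × 1.03 = 2939.9 Mb
security camera export: 4.362 Mbps × 22440 s × 1.03 = 100819.8 Mb
tutorial video: 4.192 Mbps × 1620 s × 1.03 = 6994.8 Mb
Total: 118864.5 Mb = 14858.1 MB.
= 13.84 GiB.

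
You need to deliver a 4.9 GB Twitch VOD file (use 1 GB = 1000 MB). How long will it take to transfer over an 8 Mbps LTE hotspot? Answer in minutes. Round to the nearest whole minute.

82 minutes

File: 4.9 GB = 39200.0 Mb.
At 8 Mbps: 39200.0 / 8 = 4900.0 s ≈ 81.7 minutes.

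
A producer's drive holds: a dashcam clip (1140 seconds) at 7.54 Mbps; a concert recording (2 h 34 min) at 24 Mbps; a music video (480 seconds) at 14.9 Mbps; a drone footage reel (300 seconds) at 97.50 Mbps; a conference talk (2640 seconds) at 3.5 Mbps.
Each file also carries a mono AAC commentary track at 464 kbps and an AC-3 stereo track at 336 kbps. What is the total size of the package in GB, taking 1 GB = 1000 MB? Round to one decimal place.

Audio total: 464 + 336 = 800 kbps = 0.800 Mbps.
dashcam clip: 8.340 Mbps × 1140 s = 9507.6 Mb
concert recording: 24.800 Mbps × 9240 s = 229152.0 Mb
music video: 15.700 Mbps × 480 s = 7536.0 Mb
drone footage reel: 98.300 Mbps × 300 s = 29490.0 Mb
conference talk: 4.300 Mbps × 2640 s = 11352.0 Mb
Total: 287037.6 Mb = 35879.7 MB.
= 35.88 GB.

35.9 GB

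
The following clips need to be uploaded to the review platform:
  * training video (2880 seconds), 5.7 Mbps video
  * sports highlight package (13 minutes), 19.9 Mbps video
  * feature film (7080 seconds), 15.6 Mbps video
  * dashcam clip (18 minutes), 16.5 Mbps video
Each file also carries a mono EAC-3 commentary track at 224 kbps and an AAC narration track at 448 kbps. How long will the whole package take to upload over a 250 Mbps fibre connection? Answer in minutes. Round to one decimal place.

11.2 minutes

Audio total: 224 + 448 = 672 kbps = 0.672 Mbps.
training video: 6.372 Mbps × 2880 s = 18351.4 Mb
sports highlight package: 20.572 Mbps × 780 s = 16046.2 Mb
feature film: 16.272 Mbps × 7080 s = 115205.8 Mb
dashcam clip: 17.172 Mbps × 1080 s = 18545.8 Mb
Total: 168149.0 Mb = 21018.6 MB.
At 250 Mbps: 168149.0 / 250 = 673 s ≈ 11.2 minutes.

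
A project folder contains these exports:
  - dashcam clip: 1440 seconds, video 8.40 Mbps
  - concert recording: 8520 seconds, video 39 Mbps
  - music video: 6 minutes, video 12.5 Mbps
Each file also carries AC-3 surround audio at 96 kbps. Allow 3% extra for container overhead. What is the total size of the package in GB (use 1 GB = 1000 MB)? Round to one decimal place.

Audio: 96 kbps = 0.096 Mbps.
dashcam clip: 8.496 Mbps × 1440 s × 1.03 = 12601.3 Mb
concert recording: 39.096 Mbps × 8520 s × 1.03 = 343090.9 Mb
music video: 12.596 Mbps × 360 s × 1.03 = 4670.6 Mb
Total: 360362.7 Mb = 45045.3 MB.
= 45.05 GB.

45.0 GB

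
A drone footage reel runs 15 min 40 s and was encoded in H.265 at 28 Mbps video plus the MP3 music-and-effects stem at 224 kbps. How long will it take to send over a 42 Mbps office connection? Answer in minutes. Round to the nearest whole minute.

15 min 40 s = 940 s
Audio: 224 kbps = 0.224 Mbps.
Total bitrate: 28.224 Mbps.
File: 28.224 Mbps × 940 s = 26530.6 Mb.
At 42 Mbps: 26530.6 / 42 = 631.7 s ≈ 10.5 minutes.

11 minutes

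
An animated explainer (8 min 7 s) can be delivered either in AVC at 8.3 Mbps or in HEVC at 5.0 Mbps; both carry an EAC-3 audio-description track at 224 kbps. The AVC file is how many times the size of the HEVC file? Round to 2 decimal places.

8 min 7 s = 487 s
Audio: 224 kbps = 0.224 Mbps.
AVC: 8.524 Mbps × 487 s = 4151.2 Mb = 0.519 GB.
HEVC: 5.224 Mbps × 487 s = 2544.1 Mb = 0.318 GB.
Ratio: 0.519 / 0.318 = 1.632.

1.63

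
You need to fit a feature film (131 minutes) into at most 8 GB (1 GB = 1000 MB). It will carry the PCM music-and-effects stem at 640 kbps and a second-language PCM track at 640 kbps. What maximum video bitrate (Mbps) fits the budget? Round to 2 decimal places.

Budget: 8 GB = 64000.0 Mb.
131 min = 7860 s
Total bitrate budget: 64000.0 Mb / 7860 s = 8.142 Mbps.
Audio total: 640 + 640 = 1280 kbps = 1.280 Mbps.
Video: 8.142 − 1.280 = 6.862 Mbps.

6.86 Mbps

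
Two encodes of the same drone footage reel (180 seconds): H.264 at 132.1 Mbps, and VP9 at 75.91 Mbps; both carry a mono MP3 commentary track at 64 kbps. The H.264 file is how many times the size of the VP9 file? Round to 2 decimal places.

1.74

Audio: 64 kbps = 0.064 Mbps.
H.264: 132.164 Mbps × 180 s = 23789.5 Mb = 2.974 GB.
VP9: 75.974 Mbps × 180 s = 13675.3 Mb = 1.709 GB.
Ratio: 2.974 / 1.709 = 1.740.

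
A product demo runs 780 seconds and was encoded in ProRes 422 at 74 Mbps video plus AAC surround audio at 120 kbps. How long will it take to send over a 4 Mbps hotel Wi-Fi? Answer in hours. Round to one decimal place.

4.0 hours

Audio: 120 kbps = 0.120 Mbps.
Total bitrate: 74.120 Mbps.
File: 74.120 Mbps × 780 s = 57813.6 Mb.
At 4 Mbps: 57813.6 / 4 = 14453.4 s ≈ 4.01 hours.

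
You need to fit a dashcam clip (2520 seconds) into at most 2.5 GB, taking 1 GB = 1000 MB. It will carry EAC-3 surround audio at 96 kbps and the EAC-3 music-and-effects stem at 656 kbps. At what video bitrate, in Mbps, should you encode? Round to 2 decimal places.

Budget: 2.5 GB = 20000.0 Mb.
Total bitrate budget: 20000.0 Mb / 2520 s = 7.937 Mbps.
Audio total: 96 + 656 = 752 kbps = 0.752 Mbps.
Video: 7.937 − 0.752 = 7.185 Mbps.

7.18 Mbps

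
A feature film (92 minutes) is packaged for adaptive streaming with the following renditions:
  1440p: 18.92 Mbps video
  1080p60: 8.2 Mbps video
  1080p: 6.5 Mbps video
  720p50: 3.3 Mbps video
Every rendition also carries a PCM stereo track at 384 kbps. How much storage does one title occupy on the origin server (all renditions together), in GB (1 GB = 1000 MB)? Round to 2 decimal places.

92 min = 5520 s
Audio: 384 kbps = 0.384 Mbps.
Sum of rendition bitrates: (18.92+0.384) + (8.2+0.384) + (6.5+0.384) + (3.3+0.384) = 38.456 Mbps.
× 5520 s = 212,277 Mb = 26,535 MB = 26.53 GB.

26.53 GB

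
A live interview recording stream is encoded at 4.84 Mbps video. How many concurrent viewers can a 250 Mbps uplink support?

250 Mbps = 250.0 Mbps; 250.0 / 4.840 = 51.65 → 51 viewers.

51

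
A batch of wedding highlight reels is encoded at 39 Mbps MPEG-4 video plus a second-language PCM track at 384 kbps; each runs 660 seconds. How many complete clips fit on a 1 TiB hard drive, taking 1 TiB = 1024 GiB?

338

Audio: 384 kbps = 0.384 Mbps.
Total bitrate: 39.384 Mbps.
Per item: 39.384 Mbps × 660 s = 25,993 Mb = 3,249 MB.
Capacity: 1 TiB = 8,796,093 Mb; 338.40 items → 338 complete.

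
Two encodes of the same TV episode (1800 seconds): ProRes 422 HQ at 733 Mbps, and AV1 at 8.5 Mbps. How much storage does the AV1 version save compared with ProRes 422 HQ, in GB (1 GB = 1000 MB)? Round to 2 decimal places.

163.01 GB

ProRes 422 HQ: 733.000 Mbps × 1800 s = 1319400.0 Mb = 164.925 GB.
AV1: 8.500 Mbps × 1800 s = 15300.0 Mb = 1.913 GB.
Saving: 164.925 − 1.913 = 163.012 GB.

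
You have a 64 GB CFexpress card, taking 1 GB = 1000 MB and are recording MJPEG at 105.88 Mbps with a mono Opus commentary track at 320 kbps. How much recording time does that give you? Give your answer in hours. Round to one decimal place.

1.3 hours

Audio: 320 kbps = 0.320 Mbps.
Total bitrate: 105.88 + 0.320 = 106.200 Mbps.
Capacity: 64 GB = 512,000 Mb.
Recording time: 512,000 / 106.200 = 4,821 s ≈ 1.34 hours.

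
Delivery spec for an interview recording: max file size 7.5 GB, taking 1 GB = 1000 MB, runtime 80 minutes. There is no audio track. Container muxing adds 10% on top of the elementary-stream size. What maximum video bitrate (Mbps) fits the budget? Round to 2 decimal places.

11.36 Mbps

Budget: 7.5 GB = 60000.0 Mb.
Stream payload after overhead: 60000.0 / 1.10 = 54545.5 Mb.
80 min = 4800 s
Total bitrate budget: 54545.5 Mb / 4800 s = 11.364 Mbps.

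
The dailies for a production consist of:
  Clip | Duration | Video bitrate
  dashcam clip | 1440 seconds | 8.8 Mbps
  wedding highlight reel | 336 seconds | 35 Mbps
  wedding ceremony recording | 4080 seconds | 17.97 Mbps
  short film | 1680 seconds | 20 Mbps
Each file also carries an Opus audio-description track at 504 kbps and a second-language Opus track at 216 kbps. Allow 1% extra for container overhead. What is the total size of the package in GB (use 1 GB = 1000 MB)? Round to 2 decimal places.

Audio total: 504 + 216 = 720 kbps = 0.720 Mbps.
dashcam clip: 9.520 Mbps × 1440 s × 1.01 = 13845.9 Mb
wedding highlight reel: 35.720 Mbps × 336 s × 1.01 = 12121.9 Mb
wedding ceremony recording: 18.690 Mbps × 4080 s × 1.01 = 77017.8 Mb
short film: 20.720 Mbps × 1680 s × 1.01 = 35157.7 Mb
Total: 138143.3 Mb = 17267.9 MB.
= 17.27 GB.

17.27 GB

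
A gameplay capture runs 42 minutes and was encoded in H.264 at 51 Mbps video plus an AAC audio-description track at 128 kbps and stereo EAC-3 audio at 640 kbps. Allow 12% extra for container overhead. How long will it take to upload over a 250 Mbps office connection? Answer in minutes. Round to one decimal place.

42 min = 2520 s
Audio total: 128 + 640 = 768 kbps = 0.768 Mbps.
Total bitrate: 51.768 Mbps.
File: 51.768 Mbps × 2520 s = 130455.4 Mb.
With 12% container overhead: ×1.12. → 146110.0 Mb.
At 250 Mbps: 146110.0 / 250 = 584.4 s ≈ 9.74 minutes.

9.7 minutes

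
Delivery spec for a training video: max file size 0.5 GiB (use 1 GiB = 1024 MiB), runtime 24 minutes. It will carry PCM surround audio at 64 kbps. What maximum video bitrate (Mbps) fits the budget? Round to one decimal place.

2.9 Mbps

Budget: 0.5 GiB = 4295.0 Mb.
24 min = 1440 s
Total bitrate budget: 4295.0 Mb / 1440 s = 2.983 Mbps.
Audio: 64 kbps = 0.064 Mbps.
Video: 2.983 − 0.064 = 2.919 Mbps.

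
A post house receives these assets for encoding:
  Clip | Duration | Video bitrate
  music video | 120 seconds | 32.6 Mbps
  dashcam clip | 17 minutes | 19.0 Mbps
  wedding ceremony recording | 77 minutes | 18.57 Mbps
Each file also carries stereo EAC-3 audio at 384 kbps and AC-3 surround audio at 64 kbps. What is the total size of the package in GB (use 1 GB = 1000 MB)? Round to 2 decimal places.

13.96 GB

Audio total: 384 + 64 = 448 kbps = 0.448 Mbps.
music video: 33.048 Mbps × 120 s = 3965.8 Mb
dashcam clip: 19.448 Mbps × 1020 s = 19837.0 Mb
wedding ceremony recording: 19.018 Mbps × 4620 s = 87863.2 Mb
Total: 111665.9 Mb = 13958.2 MB.
= 13.96 GB.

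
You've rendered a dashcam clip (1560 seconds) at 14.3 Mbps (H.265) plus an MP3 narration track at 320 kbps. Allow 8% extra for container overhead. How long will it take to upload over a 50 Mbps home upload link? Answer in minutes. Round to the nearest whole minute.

Audio: 320 kbps = 0.320 Mbps.
Total bitrate: 14.620 Mbps.
File: 14.620 Mbps × 1560 s = 22807.2 Mb.
With 8% container overhead: ×1.08. → 24631.8 Mb.
At 50 Mbps: 24631.8 / 50 = 492.6 s ≈ 8.21 minutes.

8 minutes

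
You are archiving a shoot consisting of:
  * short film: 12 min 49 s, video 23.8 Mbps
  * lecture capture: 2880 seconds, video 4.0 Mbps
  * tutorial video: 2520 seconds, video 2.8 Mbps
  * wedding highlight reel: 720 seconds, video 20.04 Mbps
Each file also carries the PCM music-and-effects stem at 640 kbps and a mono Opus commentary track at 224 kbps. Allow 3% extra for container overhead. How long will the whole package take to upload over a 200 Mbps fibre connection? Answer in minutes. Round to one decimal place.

Audio total: 640 + 224 = 864 kbps = 0.864 Mbps.
short film: 24.664 Mbps × 769 s × 1.03 = 19535.6 Mb
lecture capture: 4.864 Mbps × 2880 s × 1.03 = 14428.6 Mb
tutorial video: 3.664 Mbps × 2520 s × 1.03 = 9510.3 Mb
wedding highlight reel: 20.904 Mbps × 720 s × 1.03 = 15502.4 Mb
Total: 58976.9 Mb = 7372.1 MB.
At 200 Mbps: 58976.9 / 200 = 295 s ≈ 4.91 minutes.

4.9 minutes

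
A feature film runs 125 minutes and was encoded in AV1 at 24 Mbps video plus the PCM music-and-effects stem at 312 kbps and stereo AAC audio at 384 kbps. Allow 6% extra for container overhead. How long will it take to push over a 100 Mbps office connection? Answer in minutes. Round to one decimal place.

125 min = 7500 s
Audio total: 312 + 384 = 696 kbps = 0.696 Mbps.
Total bitrate: 24.696 Mbps.
File: 24.696 Mbps × 7500 s = 185220.0 Mb.
With 6% container overhead: ×1.06. → 196333.2 Mb.
At 100 Mbps: 196333.2 / 100 = 1963.3 s ≈ 32.7 minutes.

32.7 minutes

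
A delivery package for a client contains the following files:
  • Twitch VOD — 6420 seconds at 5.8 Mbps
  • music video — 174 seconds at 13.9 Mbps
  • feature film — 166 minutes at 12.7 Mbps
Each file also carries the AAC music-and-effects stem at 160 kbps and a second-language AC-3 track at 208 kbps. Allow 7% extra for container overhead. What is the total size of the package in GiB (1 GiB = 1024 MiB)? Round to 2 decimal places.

Audio total: 160 + 208 = 368 kbps = 0.368 Mbps.
Twitch VOD: 6.168 Mbps × 6420 s × 1.07 = 42370.5 Mb
music video: 14.268 Mbps × 174 s × 1.07 = 2656.4 Mb
feature film: 13.068 Mbps × 9960 s × 1.07 = 139268.3 Mb
Total: 184295.2 Mb = 23036.9 MB.
= 21.45 GiB.

21.45 GiB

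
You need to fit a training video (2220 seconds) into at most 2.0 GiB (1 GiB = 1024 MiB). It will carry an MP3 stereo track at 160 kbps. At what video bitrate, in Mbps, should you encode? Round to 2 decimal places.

Budget: 2.0 GiB = 17179.9 Mb.
Total bitrate budget: 17179.9 Mb / 2220 s = 7.739 Mbps.
Audio: 160 kbps = 0.160 Mbps.
Video: 7.739 − 0.160 = 7.579 Mbps.

7.58 Mbps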